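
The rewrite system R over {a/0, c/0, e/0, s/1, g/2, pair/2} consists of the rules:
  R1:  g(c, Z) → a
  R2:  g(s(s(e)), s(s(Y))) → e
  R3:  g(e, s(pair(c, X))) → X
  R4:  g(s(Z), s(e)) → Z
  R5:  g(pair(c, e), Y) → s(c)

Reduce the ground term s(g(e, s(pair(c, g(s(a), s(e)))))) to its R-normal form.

s(a)

1. s(g(e, s(pair(c, g(s(a), s(e))))))  →  s(g(s(a), s(e)))   [R3 at 1]
2. s(g(s(a), s(e)))  →  s(a)   [R4 at 1]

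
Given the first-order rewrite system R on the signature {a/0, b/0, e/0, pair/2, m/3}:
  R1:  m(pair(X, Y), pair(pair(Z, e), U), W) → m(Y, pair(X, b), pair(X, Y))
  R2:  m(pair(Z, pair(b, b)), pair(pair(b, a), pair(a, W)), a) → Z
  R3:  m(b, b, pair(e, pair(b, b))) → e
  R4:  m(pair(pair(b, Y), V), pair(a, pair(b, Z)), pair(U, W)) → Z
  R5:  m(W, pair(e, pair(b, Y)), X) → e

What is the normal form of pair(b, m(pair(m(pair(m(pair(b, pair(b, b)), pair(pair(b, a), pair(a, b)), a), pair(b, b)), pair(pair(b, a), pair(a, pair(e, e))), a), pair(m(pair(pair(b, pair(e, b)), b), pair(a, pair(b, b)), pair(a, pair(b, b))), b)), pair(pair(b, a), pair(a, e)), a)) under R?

1. pair(b, m(pair(m(pair(m(pair(b, pair(b, b)), pair(pair(b, a), pair(a, b)), a), pair(b, b)), pair(pair(b, a), pair(a, pair(e, e))), a), pair(m(pair(pair(b, pair(e, b)), b), pair(a, pair(b, b)), pair(a, pair(b, b))), b)), pair(pair(b, a), pair(a, e)), a))  →  pair(b, m(pair(m(pair(b, pair(b, b)), pair(pair(b, a), pair(a, b)), a), pair(m(pair(pair(b, pair(e, b)), b), pair(a, pair(b, b)), pair(a, pair(b, b))), b)), pair(pair(b, a), pair(a, e)), a))   [R2 at 2.1.1]
2. pair(b, m(pair(m(pair(b, pair(b, b)), pair(pair(b, a), pair(a, b)), a), pair(m(pair(pair(b, pair(e, b)), b), pair(a, pair(b, b)), pair(a, pair(b, b))), b)), pair(pair(b, a), pair(a, e)), a))  →  pair(b, m(pair(b, pair(m(pair(pair(b, pair(e, b)), b), pair(a, pair(b, b)), pair(a, pair(b, b))), b)), pair(pair(b, a), pair(a, e)), a))   [R2 at 2.1.1]
3. pair(b, m(pair(b, pair(m(pair(pair(b, pair(e, b)), b), pair(a, pair(b, b)), pair(a, pair(b, b))), b)), pair(pair(b, a), pair(a, e)), a))  →  pair(b, m(pair(b, pair(b, b)), pair(pair(b, a), pair(a, e)), a))   [R4 at 2.1.2.1]
4. pair(b, m(pair(b, pair(b, b)), pair(pair(b, a), pair(a, e)), a))  →  pair(b, b)   [R2 at 2]

pair(b, b)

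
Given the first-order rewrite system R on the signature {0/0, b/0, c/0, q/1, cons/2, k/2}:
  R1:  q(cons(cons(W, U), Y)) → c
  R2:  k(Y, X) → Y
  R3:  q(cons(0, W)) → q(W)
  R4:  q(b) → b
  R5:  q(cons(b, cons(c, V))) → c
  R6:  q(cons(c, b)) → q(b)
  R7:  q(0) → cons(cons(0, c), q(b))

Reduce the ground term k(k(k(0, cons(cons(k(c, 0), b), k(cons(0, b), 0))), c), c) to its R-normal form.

0

1. k(k(k(0, cons(cons(k(c, 0), b), k(cons(0, b), 0))), c), c)  →  k(k(0, cons(cons(k(c, 0), b), k(cons(0, b), 0))), c)   [R2 at ε]
2. k(k(0, cons(cons(k(c, 0), b), k(cons(0, b), 0))), c)  →  k(0, cons(cons(k(c, 0), b), k(cons(0, b), 0)))   [R2 at ε]
3. k(0, cons(cons(k(c, 0), b), k(cons(0, b), 0)))  →  0   [R2 at ε]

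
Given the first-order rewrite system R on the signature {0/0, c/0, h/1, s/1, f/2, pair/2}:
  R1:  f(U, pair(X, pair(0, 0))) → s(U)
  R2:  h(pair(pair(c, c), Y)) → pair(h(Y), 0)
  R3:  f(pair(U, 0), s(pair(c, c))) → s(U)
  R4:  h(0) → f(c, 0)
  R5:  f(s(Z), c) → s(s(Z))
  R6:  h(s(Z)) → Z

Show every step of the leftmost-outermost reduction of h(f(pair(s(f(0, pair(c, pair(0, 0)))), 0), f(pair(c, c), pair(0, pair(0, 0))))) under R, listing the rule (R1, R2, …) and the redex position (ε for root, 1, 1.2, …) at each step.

1. h(f(pair(s(f(0, pair(c, pair(0, 0)))), 0), f(pair(c, c), pair(0, pair(0, 0)))))  →  h(f(pair(s(s(0)), 0), f(pair(c, c), pair(0, pair(0, 0)))))   [R1 at 1.1.1.1]
2. h(f(pair(s(s(0)), 0), f(pair(c, c), pair(0, pair(0, 0)))))  →  h(f(pair(s(s(0)), 0), s(pair(c, c))))   [R1 at 1.2]
3. h(f(pair(s(s(0)), 0), s(pair(c, c))))  →  h(s(s(s(0))))   [R3 at 1]
4. h(s(s(s(0))))  →  s(s(0))   [R6 at ε]

s(s(0))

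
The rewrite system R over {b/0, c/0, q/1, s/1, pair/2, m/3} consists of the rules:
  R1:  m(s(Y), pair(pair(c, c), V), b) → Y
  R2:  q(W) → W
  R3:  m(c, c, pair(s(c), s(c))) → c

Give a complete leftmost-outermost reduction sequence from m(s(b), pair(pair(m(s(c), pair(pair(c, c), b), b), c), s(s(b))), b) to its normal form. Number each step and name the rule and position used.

b

1. m(s(b), pair(pair(m(s(c), pair(pair(c, c), b), b), c), s(s(b))), b)  →  m(s(b), pair(pair(c, c), s(s(b))), b)   [R1 at 2.1.1]
2. m(s(b), pair(pair(c, c), s(s(b))), b)  →  b   [R1 at ε]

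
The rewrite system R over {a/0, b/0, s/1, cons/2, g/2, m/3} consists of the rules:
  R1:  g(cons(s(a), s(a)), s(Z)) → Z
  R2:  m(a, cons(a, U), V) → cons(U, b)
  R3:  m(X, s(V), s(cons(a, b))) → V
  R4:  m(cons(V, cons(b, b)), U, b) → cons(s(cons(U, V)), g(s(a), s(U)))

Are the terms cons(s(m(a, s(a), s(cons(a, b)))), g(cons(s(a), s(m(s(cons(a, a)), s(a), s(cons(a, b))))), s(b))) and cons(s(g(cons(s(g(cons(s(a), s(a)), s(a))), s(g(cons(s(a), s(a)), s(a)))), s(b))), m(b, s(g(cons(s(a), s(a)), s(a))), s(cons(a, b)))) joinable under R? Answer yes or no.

no — NF(t₁) = cons(s(a), b), NF(t₂) = cons(s(b), a)

Reduce t₁ = cons(s(m(a, s(a), s(cons(a, b)))), g(cons(s(a), s(m(s(cons(a, a)), s(a), s(cons(a, b))))), s(b))):
1. cons(s(m(a, s(a), s(cons(a, b)))), g(cons(s(a), s(m(s(cons(a, a)), s(a), s(cons(a, b))))), s(b)))  →  cons(s(a), g(cons(s(a), s(m(s(cons(a, a)), s(a), s(cons(a, b))))), s(b)))   [R3 at 1.1]
2. cons(s(a), g(cons(s(a), s(m(s(cons(a, a)), s(a), s(cons(a, b))))), s(b)))  →  cons(s(a), g(cons(s(a), s(a)), s(b)))   [R3 at 2.1.2.1]
3. cons(s(a), g(cons(s(a), s(a)), s(b)))  →  cons(s(a), b)   [R1 at 2]

Reduce t₂ = cons(s(g(cons(s(g(cons(s(a), s(a)), s(a))), s(g(cons(s(a), s(a)), s(a)))), s(b))), m(b, s(g(cons(s(a), s(a)), s(a))), s(cons(a, b)))):
1. cons(s(g(cons(s(g(cons(s(a), s(a)), s(a))), s(g(cons(s(a), s(a)), s(a)))), s(b))), m(b, s(g(cons(s(a), s(a)), s(a))), s(cons(a, b))))  →  cons(s(g(cons(s(a), s(g(cons(s(a), s(a)), s(a)))), s(b))), m(b, s(g(cons(s(a), s(a)), s(a))), s(cons(a, b))))   [R1 at 1.1.1.1.1]
2. cons(s(g(cons(s(a), s(g(cons(s(a), s(a)), s(a)))), s(b))), m(b, s(g(cons(s(a), s(a)), s(a))), s(cons(a, b))))  →  cons(s(g(cons(s(a), s(a)), s(b))), m(b, s(g(cons(s(a), s(a)), s(a))), s(cons(a, b))))   [R1 at 1.1.1.2.1]
3. cons(s(g(cons(s(a), s(a)), s(b))), m(b, s(g(cons(s(a), s(a)), s(a))), s(cons(a, b))))  →  cons(s(b), m(b, s(g(cons(s(a), s(a)), s(a))), s(cons(a, b))))   [R1 at 1.1]
4. cons(s(b), m(b, s(g(cons(s(a), s(a)), s(a))), s(cons(a, b))))  →  cons(s(b), g(cons(s(a), s(a)), s(a)))   [R3 at 2]
5. cons(s(b), g(cons(s(a), s(a)), s(a)))  →  cons(s(b), a)   [R1 at 2]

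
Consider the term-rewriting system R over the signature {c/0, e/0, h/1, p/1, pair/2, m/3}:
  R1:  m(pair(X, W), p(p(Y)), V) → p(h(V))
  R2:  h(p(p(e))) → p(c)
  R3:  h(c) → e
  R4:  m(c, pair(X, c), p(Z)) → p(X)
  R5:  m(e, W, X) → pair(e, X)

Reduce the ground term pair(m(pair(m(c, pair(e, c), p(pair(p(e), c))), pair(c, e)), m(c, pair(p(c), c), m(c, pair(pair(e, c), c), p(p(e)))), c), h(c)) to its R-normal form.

pair(p(e), e)

1. pair(m(pair(m(c, pair(e, c), p(pair(p(e), c))), pair(c, e)), m(c, pair(p(c), c), m(c, pair(pair(e, c), c), p(p(e)))), c), h(c))  →  pair(m(pair(p(e), pair(c, e)), m(c, pair(p(c), c), m(c, pair(pair(e, c), c), p(p(e)))), c), h(c))   [R4 at 1.1.1]
2. pair(m(pair(p(e), pair(c, e)), m(c, pair(p(c), c), m(c, pair(pair(e, c), c), p(p(e)))), c), h(c))  →  pair(m(pair(p(e), pair(c, e)), m(c, pair(p(c), c), p(pair(e, c))), c), h(c))   [R4 at 1.2.3]
3. pair(m(pair(p(e), pair(c, e)), m(c, pair(p(c), c), p(pair(e, c))), c), h(c))  →  pair(m(pair(p(e), pair(c, e)), p(p(c)), c), h(c))   [R4 at 1.2]
4. pair(m(pair(p(e), pair(c, e)), p(p(c)), c), h(c))  →  pair(p(h(c)), h(c))   [R1 at 1]
5. pair(p(h(c)), h(c))  →  pair(p(e), h(c))   [R3 at 1.1]
6. pair(p(e), h(c))  →  pair(p(e), e)   [R3 at 2]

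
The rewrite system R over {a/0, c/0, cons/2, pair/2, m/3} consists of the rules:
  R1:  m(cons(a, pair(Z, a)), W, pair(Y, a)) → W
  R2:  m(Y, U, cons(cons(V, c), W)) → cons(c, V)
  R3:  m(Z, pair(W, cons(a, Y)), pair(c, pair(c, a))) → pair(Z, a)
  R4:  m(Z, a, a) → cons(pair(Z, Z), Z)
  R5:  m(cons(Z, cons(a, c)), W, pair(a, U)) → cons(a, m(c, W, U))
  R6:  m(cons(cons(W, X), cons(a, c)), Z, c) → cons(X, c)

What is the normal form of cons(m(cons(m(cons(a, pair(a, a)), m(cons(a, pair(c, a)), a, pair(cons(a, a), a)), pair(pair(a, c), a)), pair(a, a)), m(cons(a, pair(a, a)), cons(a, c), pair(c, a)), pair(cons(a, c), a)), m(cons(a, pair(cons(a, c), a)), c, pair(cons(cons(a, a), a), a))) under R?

1. cons(m(cons(m(cons(a, pair(a, a)), m(cons(a, pair(c, a)), a, pair(cons(a, a), a)), pair(pair(a, c), a)), pair(a, a)), m(cons(a, pair(a, a)), cons(a, c), pair(c, a)), pair(cons(a, c), a)), m(cons(a, pair(cons(a, c), a)), c, pair(cons(cons(a, a), a), a)))  →  cons(m(cons(m(cons(a, pair(c, a)), a, pair(cons(a, a), a)), pair(a, a)), m(cons(a, pair(a, a)), cons(a, c), pair(c, a)), pair(cons(a, c), a)), m(cons(a, pair(cons(a, c), a)), c, pair(cons(cons(a, a), a), a)))   [R1 at 1.1.1]
2. cons(m(cons(m(cons(a, pair(c, a)), a, pair(cons(a, a), a)), pair(a, a)), m(cons(a, pair(a, a)), cons(a, c), pair(c, a)), pair(cons(a, c), a)), m(cons(a, pair(cons(a, c), a)), c, pair(cons(cons(a, a), a), a)))  →  cons(m(cons(a, pair(a, a)), m(cons(a, pair(a, a)), cons(a, c), pair(c, a)), pair(cons(a, c), a)), m(cons(a, pair(cons(a, c), a)), c, pair(cons(cons(a, a), a), a)))   [R1 at 1.1.1]
3. cons(m(cons(a, pair(a, a)), m(cons(a, pair(a, a)), cons(a, c), pair(c, a)), pair(cons(a, c), a)), m(cons(a, pair(cons(a, c), a)), c, pair(cons(cons(a, a), a), a)))  →  cons(m(cons(a, pair(a, a)), cons(a, c), pair(c, a)), m(cons(a, pair(cons(a, c), a)), c, pair(cons(cons(a, a), a), a)))   [R1 at 1]
4. cons(m(cons(a, pair(a, a)), cons(a, c), pair(c, a)), m(cons(a, pair(cons(a, c), a)), c, pair(cons(cons(a, a), a), a)))  →  cons(cons(a, c), m(cons(a, pair(cons(a, c), a)), c, pair(cons(cons(a, a), a), a)))   [R1 at 1]
5. cons(cons(a, c), m(cons(a, pair(cons(a, c), a)), c, pair(cons(cons(a, a), a), a)))  →  cons(cons(a, c), c)   [R1 at 2]

cons(cons(a, c), c)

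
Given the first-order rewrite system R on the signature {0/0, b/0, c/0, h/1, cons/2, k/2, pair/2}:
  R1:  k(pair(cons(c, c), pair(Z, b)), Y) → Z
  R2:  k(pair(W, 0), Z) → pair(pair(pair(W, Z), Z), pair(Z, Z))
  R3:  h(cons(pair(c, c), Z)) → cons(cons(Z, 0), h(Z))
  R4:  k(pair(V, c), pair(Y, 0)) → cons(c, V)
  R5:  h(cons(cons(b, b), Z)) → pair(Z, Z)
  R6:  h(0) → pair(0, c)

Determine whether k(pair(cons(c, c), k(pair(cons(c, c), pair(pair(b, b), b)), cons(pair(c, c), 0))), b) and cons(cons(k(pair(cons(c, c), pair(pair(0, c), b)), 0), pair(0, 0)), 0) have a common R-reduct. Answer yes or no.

Reduce t₁ = k(pair(cons(c, c), k(pair(cons(c, c), pair(pair(b, b), b)), cons(pair(c, c), 0))), b):
1. k(pair(cons(c, c), k(pair(cons(c, c), pair(pair(b, b), b)), cons(pair(c, c), 0))), b)  →  k(pair(cons(c, c), pair(b, b)), b)   [R1 at 1.2]
2. k(pair(cons(c, c), pair(b, b)), b)  →  b   [R1 at ε]

Reduce t₂ = cons(cons(k(pair(cons(c, c), pair(pair(0, c), b)), 0), pair(0, 0)), 0):
1. cons(cons(k(pair(cons(c, c), pair(pair(0, c), b)), 0), pair(0, 0)), 0)  →  cons(cons(pair(0, c), pair(0, 0)), 0)   [R1 at 1.1]

no — NF(t₁) = b, NF(t₂) = cons(cons(pair(0, c), pair(0, 0)), 0)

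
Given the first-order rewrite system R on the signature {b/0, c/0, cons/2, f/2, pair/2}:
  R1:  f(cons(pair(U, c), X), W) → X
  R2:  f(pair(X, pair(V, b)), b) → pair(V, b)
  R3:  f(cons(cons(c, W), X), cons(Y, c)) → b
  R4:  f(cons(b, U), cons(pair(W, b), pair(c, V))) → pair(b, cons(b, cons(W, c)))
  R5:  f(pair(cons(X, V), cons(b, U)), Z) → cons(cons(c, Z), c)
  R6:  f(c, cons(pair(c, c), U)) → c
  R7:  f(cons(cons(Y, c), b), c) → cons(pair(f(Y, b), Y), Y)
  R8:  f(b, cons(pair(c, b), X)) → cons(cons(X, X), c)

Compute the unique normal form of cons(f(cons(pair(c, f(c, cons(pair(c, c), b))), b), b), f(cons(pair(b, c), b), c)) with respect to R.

1. cons(f(cons(pair(c, f(c, cons(pair(c, c), b))), b), b), f(cons(pair(b, c), b), c))  →  cons(f(cons(pair(c, c), b), b), f(cons(pair(b, c), b), c))   [R6 at 1.1.1.2]
2. cons(f(cons(pair(c, c), b), b), f(cons(pair(b, c), b), c))  →  cons(b, f(cons(pair(b, c), b), c))   [R1 at 1]
3. cons(b, f(cons(pair(b, c), b), c))  →  cons(b, b)   [R1 at 2]

cons(b, b)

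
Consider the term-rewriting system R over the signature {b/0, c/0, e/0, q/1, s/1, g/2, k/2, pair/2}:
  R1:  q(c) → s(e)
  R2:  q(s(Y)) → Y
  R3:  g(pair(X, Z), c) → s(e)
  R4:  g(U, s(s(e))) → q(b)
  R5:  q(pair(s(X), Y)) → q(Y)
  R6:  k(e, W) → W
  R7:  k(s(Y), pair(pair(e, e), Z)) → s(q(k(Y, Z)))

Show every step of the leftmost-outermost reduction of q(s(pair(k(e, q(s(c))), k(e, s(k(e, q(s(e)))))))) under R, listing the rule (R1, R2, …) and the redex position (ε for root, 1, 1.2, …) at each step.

1. q(s(pair(k(e, q(s(c))), k(e, s(k(e, q(s(e))))))))  →  pair(k(e, q(s(c))), k(e, s(k(e, q(s(e))))))   [R2 at ε]
2. pair(k(e, q(s(c))), k(e, s(k(e, q(s(e))))))  →  pair(q(s(c)), k(e, s(k(e, q(s(e))))))   [R6 at 1]
3. pair(q(s(c)), k(e, s(k(e, q(s(e))))))  →  pair(c, k(e, s(k(e, q(s(e))))))   [R2 at 1]
4. pair(c, k(e, s(k(e, q(s(e))))))  →  pair(c, s(k(e, q(s(e)))))   [R6 at 2]
5. pair(c, s(k(e, q(s(e)))))  →  pair(c, s(q(s(e))))   [R6 at 2.1]
6. pair(c, s(q(s(e))))  →  pair(c, s(e))   [R2 at 2.1]

pair(c, s(e))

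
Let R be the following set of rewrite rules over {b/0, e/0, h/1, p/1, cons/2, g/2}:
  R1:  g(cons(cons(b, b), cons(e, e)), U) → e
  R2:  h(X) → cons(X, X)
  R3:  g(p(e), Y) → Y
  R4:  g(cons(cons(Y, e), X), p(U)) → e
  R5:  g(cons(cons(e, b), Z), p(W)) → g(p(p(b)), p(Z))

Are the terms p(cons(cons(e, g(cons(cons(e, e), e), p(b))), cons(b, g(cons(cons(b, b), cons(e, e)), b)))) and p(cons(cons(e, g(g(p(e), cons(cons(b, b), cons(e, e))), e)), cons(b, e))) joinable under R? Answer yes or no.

Reduce t₁ = p(cons(cons(e, g(cons(cons(e, e), e), p(b))), cons(b, g(cons(cons(b, b), cons(e, e)), b)))):
1. p(cons(cons(e, g(cons(cons(e, e), e), p(b))), cons(b, g(cons(cons(b, b), cons(e, e)), b))))  →  p(cons(cons(e, e), cons(b, g(cons(cons(b, b), cons(e, e)), b))))   [R4 at 1.1.2]
2. p(cons(cons(e, e), cons(b, g(cons(cons(b, b), cons(e, e)), b))))  →  p(cons(cons(e, e), cons(b, e)))   [R1 at 1.2.2]

Reduce t₂ = p(cons(cons(e, g(g(p(e), cons(cons(b, b), cons(e, e))), e)), cons(b, e))):
1. p(cons(cons(e, g(g(p(e), cons(cons(b, b), cons(e, e))), e)), cons(b, e)))  →  p(cons(cons(e, g(cons(cons(b, b), cons(e, e)), e)), cons(b, e)))   [R3 at 1.1.2.1]
2. p(cons(cons(e, g(cons(cons(b, b), cons(e, e)), e)), cons(b, e)))  →  p(cons(cons(e, e), cons(b, e)))   [R1 at 1.1.2]

yes — NF(t₁) = p(cons(cons(e, e), cons(b, e))), NF(t₂) = p(cons(cons(e, e), cons(b, e)))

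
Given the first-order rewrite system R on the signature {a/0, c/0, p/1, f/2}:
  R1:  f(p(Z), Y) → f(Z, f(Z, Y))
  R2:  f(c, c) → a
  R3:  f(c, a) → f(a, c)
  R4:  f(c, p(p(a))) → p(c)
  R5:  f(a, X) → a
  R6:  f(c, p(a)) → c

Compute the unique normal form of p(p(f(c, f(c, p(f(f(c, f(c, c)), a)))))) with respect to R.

1. p(p(f(c, f(c, p(f(f(c, f(c, c)), a))))))  →  p(p(f(c, f(c, p(f(f(c, a), a))))))   [R2 at 1.1.2.2.1.1.2]
2. p(p(f(c, f(c, p(f(f(c, a), a))))))  →  p(p(f(c, f(c, p(f(f(a, c), a))))))   [R3 at 1.1.2.2.1.1]
3. p(p(f(c, f(c, p(f(f(a, c), a))))))  →  p(p(f(c, f(c, p(f(a, a))))))   [R5 at 1.1.2.2.1.1]
4. p(p(f(c, f(c, p(f(a, a))))))  →  p(p(f(c, f(c, p(a)))))   [R5 at 1.1.2.2.1]
5. p(p(f(c, f(c, p(a)))))  →  p(p(f(c, c)))   [R6 at 1.1.2]
6. p(p(f(c, c)))  →  p(p(a))   [R2 at 1.1]

p(p(a))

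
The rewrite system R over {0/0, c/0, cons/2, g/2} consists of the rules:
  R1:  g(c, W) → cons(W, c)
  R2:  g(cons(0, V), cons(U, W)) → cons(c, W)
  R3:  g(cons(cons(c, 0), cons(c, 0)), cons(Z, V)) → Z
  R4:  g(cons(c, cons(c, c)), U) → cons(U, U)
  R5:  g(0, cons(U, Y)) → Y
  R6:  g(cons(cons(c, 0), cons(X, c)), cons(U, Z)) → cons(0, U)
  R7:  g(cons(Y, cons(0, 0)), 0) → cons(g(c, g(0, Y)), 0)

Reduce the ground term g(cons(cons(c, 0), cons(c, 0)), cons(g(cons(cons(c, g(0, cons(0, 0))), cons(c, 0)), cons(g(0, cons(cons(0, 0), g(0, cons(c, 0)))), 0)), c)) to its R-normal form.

0

1. g(cons(cons(c, 0), cons(c, 0)), cons(g(cons(cons(c, g(0, cons(0, 0))), cons(c, 0)), cons(g(0, cons(cons(0, 0), g(0, cons(c, 0)))), 0)), c))  →  g(cons(cons(c, g(0, cons(0, 0))), cons(c, 0)), cons(g(0, cons(cons(0, 0), g(0, cons(c, 0)))), 0))   [R3 at ε]
2. g(cons(cons(c, g(0, cons(0, 0))), cons(c, 0)), cons(g(0, cons(cons(0, 0), g(0, cons(c, 0)))), 0))  →  g(cons(cons(c, 0), cons(c, 0)), cons(g(0, cons(cons(0, 0), g(0, cons(c, 0)))), 0))   [R5 at 1.1.2]
3. g(cons(cons(c, 0), cons(c, 0)), cons(g(0, cons(cons(0, 0), g(0, cons(c, 0)))), 0))  →  g(0, cons(cons(0, 0), g(0, cons(c, 0))))   [R3 at ε]
4. g(0, cons(cons(0, 0), g(0, cons(c, 0))))  →  g(0, cons(c, 0))   [R5 at ε]
5. g(0, cons(c, 0))  →  0   [R5 at ε]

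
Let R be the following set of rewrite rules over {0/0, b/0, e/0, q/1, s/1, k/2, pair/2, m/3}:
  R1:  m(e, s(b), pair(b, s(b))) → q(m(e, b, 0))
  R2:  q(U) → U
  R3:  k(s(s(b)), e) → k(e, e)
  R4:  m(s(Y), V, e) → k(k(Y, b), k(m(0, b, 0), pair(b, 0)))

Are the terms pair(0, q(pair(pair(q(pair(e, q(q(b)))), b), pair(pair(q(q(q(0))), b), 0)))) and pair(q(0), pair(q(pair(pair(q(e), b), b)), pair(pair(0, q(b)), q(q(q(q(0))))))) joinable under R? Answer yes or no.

yes — NF(t₁) = pair(0, pair(pair(pair(e, b), b), pair(pair(0, b), 0))), NF(t₂) = pair(0, pair(pair(pair(e, b), b), pair(pair(0, b), 0)))

Reduce t₁ = pair(0, q(pair(pair(q(pair(e, q(q(b)))), b), pair(pair(q(q(q(0))), b), 0)))):
1. pair(0, q(pair(pair(q(pair(e, q(q(b)))), b), pair(pair(q(q(q(0))), b), 0))))  →  pair(0, pair(pair(q(pair(e, q(q(b)))), b), pair(pair(q(q(q(0))), b), 0)))   [R2 at 2]
2. pair(0, pair(pair(q(pair(e, q(q(b)))), b), pair(pair(q(q(q(0))), b), 0)))  →  pair(0, pair(pair(pair(e, q(q(b))), b), pair(pair(q(q(q(0))), b), 0)))   [R2 at 2.1.1]
3. pair(0, pair(pair(pair(e, q(q(b))), b), pair(pair(q(q(q(0))), b), 0)))  →  pair(0, pair(pair(pair(e, q(b)), b), pair(pair(q(q(q(0))), b), 0)))   [R2 at 2.1.1.2]
4. pair(0, pair(pair(pair(e, q(b)), b), pair(pair(q(q(q(0))), b), 0)))  →  pair(0, pair(pair(pair(e, b), b), pair(pair(q(q(q(0))), b), 0)))   [R2 at 2.1.1.2]
5. pair(0, pair(pair(pair(e, b), b), pair(pair(q(q(q(0))), b), 0)))  →  pair(0, pair(pair(pair(e, b), b), pair(pair(q(q(0)), b), 0)))   [R2 at 2.2.1.1]
6. pair(0, pair(pair(pair(e, b), b), pair(pair(q(q(0)), b), 0)))  →  pair(0, pair(pair(pair(e, b), b), pair(pair(q(0), b), 0)))   [R2 at 2.2.1.1]
7. pair(0, pair(pair(pair(e, b), b), pair(pair(q(0), b), 0)))  →  pair(0, pair(pair(pair(e, b), b), pair(pair(0, b), 0)))   [R2 at 2.2.1.1]

Reduce t₂ = pair(q(0), pair(q(pair(pair(q(e), b), b)), pair(pair(0, q(b)), q(q(q(q(0))))))):
1. pair(q(0), pair(q(pair(pair(q(e), b), b)), pair(pair(0, q(b)), q(q(q(q(0)))))))  →  pair(0, pair(q(pair(pair(q(e), b), b)), pair(pair(0, q(b)), q(q(q(q(0)))))))   [R2 at 1]
2. pair(0, pair(q(pair(pair(q(e), b), b)), pair(pair(0, q(b)), q(q(q(q(0)))))))  →  pair(0, pair(pair(pair(q(e), b), b), pair(pair(0, q(b)), q(q(q(q(0)))))))   [R2 at 2.1]
3. pair(0, pair(pair(pair(q(e), b), b), pair(pair(0, q(b)), q(q(q(q(0)))))))  →  pair(0, pair(pair(pair(e, b), b), pair(pair(0, q(b)), q(q(q(q(0)))))))   [R2 at 2.1.1.1]
4. pair(0, pair(pair(pair(e, b), b), pair(pair(0, q(b)), q(q(q(q(0)))))))  →  pair(0, pair(pair(pair(e, b), b), pair(pair(0, b), q(q(q(q(0)))))))   [R2 at 2.2.1.2]
5. pair(0, pair(pair(pair(e, b), b), pair(pair(0, b), q(q(q(q(0)))))))  →  pair(0, pair(pair(pair(e, b), b), pair(pair(0, b), q(q(q(0))))))   [R2 at 2.2.2]
6. pair(0, pair(pair(pair(e, b), b), pair(pair(0, b), q(q(q(0))))))  →  pair(0, pair(pair(pair(e, b), b), pair(pair(0, b), q(q(0)))))   [R2 at 2.2.2]
7. pair(0, pair(pair(pair(e, b), b), pair(pair(0, b), q(q(0)))))  →  pair(0, pair(pair(pair(e, b), b), pair(pair(0, b), q(0))))   [R2 at 2.2.2]
8. pair(0, pair(pair(pair(e, b), b), pair(pair(0, b), q(0))))  →  pair(0, pair(pair(pair(e, b), b), pair(pair(0, b), 0)))   [R2 at 2.2.2]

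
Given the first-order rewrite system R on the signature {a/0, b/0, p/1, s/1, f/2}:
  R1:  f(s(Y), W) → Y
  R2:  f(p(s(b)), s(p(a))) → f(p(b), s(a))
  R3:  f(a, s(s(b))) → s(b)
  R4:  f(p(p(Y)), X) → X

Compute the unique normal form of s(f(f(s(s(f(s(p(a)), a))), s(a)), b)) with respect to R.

s(p(a))

1. s(f(f(s(s(f(s(p(a)), a))), s(a)), b))  →  s(f(s(f(s(p(a)), a)), b))   [R1 at 1.1]
2. s(f(s(f(s(p(a)), a)), b))  →  s(f(s(p(a)), a))   [R1 at 1]
3. s(f(s(p(a)), a))  →  s(p(a))   [R1 at 1]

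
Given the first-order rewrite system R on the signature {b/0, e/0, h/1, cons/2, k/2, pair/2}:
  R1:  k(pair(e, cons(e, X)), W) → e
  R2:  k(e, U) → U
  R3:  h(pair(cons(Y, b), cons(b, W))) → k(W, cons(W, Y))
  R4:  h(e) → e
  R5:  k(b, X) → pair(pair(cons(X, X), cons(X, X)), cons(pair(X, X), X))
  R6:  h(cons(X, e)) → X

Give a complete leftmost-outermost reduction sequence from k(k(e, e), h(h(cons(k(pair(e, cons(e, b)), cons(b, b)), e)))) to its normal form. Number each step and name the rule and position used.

1. k(k(e, e), h(h(cons(k(pair(e, cons(e, b)), cons(b, b)), e))))  →  k(e, h(h(cons(k(pair(e, cons(e, b)), cons(b, b)), e))))   [R2 at 1]
2. k(e, h(h(cons(k(pair(e, cons(e, b)), cons(b, b)), e))))  →  h(h(cons(k(pair(e, cons(e, b)), cons(b, b)), e)))   [R2 at ε]
3. h(h(cons(k(pair(e, cons(e, b)), cons(b, b)), e)))  →  h(k(pair(e, cons(e, b)), cons(b, b)))   [R6 at 1]
4. h(k(pair(e, cons(e, b)), cons(b, b)))  →  h(e)   [R1 at 1]
5. h(e)  →  e   [R4 at ε]

e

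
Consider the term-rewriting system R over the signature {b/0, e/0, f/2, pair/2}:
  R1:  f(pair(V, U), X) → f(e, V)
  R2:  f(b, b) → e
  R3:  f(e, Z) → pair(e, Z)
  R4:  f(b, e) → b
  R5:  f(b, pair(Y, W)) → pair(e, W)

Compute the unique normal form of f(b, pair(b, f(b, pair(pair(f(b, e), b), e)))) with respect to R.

1. f(b, pair(b, f(b, pair(pair(f(b, e), b), e))))  →  pair(e, f(b, pair(pair(f(b, e), b), e)))   [R5 at ε]
2. pair(e, f(b, pair(pair(f(b, e), b), e)))  →  pair(e, pair(e, e))   [R5 at 2]

pair(e, pair(e, e))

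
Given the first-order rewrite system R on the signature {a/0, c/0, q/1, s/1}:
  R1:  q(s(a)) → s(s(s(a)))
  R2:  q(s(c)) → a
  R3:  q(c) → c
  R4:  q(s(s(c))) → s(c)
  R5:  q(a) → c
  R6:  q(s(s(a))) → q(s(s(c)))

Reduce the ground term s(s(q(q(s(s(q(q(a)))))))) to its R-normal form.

s(s(a))

1. s(s(q(q(s(s(q(q(a))))))))  →  s(s(q(q(s(s(q(c)))))))   [R5 at 1.1.1.1.1.1.1]
2. s(s(q(q(s(s(q(c)))))))  →  s(s(q(q(s(s(c))))))   [R3 at 1.1.1.1.1.1]
3. s(s(q(q(s(s(c))))))  →  s(s(q(s(c))))   [R4 at 1.1.1]
4. s(s(q(s(c))))  →  s(s(a))   [R2 at 1.1]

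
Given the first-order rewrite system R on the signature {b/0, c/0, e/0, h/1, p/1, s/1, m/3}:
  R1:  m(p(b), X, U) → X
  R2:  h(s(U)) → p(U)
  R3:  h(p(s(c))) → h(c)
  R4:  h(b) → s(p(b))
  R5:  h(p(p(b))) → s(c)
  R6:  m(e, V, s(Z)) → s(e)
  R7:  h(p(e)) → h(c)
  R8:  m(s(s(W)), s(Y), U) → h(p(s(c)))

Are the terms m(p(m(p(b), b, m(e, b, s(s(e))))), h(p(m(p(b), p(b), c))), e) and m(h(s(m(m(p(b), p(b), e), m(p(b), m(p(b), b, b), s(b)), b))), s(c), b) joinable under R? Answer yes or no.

Reduce t₁ = m(p(m(p(b), b, m(e, b, s(s(e))))), h(p(m(p(b), p(b), c))), e):
1. m(p(m(p(b), b, m(e, b, s(s(e))))), h(p(m(p(b), p(b), c))), e)  →  m(p(b), h(p(m(p(b), p(b), c))), e)   [R1 at 1.1]
2. m(p(b), h(p(m(p(b), p(b), c))), e)  →  h(p(m(p(b), p(b), c)))   [R1 at ε]
3. h(p(m(p(b), p(b), c)))  →  h(p(p(b)))   [R1 at 1.1]
4. h(p(p(b)))  →  s(c)   [R5 at ε]

Reduce t₂ = m(h(s(m(m(p(b), p(b), e), m(p(b), m(p(b), b, b), s(b)), b))), s(c), b):
1. m(h(s(m(m(p(b), p(b), e), m(p(b), m(p(b), b, b), s(b)), b))), s(c), b)  →  m(p(m(m(p(b), p(b), e), m(p(b), m(p(b), b, b), s(b)), b)), s(c), b)   [R2 at 1]
2. m(p(m(m(p(b), p(b), e), m(p(b), m(p(b), b, b), s(b)), b)), s(c), b)  →  m(p(m(p(b), m(p(b), m(p(b), b, b), s(b)), b)), s(c), b)   [R1 at 1.1.1]
3. m(p(m(p(b), m(p(b), m(p(b), b, b), s(b)), b)), s(c), b)  →  m(p(m(p(b), m(p(b), b, b), s(b))), s(c), b)   [R1 at 1.1]
4. m(p(m(p(b), m(p(b), b, b), s(b))), s(c), b)  →  m(p(m(p(b), b, b)), s(c), b)   [R1 at 1.1]
5. m(p(m(p(b), b, b)), s(c), b)  →  m(p(b), s(c), b)   [R1 at 1.1]
6. m(p(b), s(c), b)  →  s(c)   [R1 at ε]

yes — NF(t₁) = s(c), NF(t₂) = s(c)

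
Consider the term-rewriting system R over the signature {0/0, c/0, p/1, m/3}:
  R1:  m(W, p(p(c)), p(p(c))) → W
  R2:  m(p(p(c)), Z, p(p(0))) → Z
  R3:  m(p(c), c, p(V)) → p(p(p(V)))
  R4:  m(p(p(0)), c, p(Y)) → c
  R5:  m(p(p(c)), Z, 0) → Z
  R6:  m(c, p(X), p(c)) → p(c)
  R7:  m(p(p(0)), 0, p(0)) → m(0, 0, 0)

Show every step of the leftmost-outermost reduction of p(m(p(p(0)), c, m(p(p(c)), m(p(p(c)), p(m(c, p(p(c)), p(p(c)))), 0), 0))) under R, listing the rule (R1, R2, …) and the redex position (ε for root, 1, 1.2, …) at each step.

p(c)

1. p(m(p(p(0)), c, m(p(p(c)), m(p(p(c)), p(m(c, p(p(c)), p(p(c)))), 0), 0)))  →  p(m(p(p(0)), c, m(p(p(c)), p(m(c, p(p(c)), p(p(c)))), 0)))   [R5 at 1.3]
2. p(m(p(p(0)), c, m(p(p(c)), p(m(c, p(p(c)), p(p(c)))), 0)))  →  p(m(p(p(0)), c, p(m(c, p(p(c)), p(p(c))))))   [R5 at 1.3]
3. p(m(p(p(0)), c, p(m(c, p(p(c)), p(p(c))))))  →  p(c)   [R4 at 1]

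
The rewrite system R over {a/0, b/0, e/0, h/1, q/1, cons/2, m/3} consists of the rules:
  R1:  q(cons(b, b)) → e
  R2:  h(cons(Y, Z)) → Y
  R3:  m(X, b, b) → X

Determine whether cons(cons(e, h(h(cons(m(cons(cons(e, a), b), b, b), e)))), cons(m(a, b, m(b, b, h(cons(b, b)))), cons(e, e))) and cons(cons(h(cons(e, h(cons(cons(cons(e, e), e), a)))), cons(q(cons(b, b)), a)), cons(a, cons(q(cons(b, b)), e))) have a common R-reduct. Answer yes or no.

Reduce t₁ = cons(cons(e, h(h(cons(m(cons(cons(e, a), b), b, b), e)))), cons(m(a, b, m(b, b, h(cons(b, b)))), cons(e, e))):
1. cons(cons(e, h(h(cons(m(cons(cons(e, a), b), b, b), e)))), cons(m(a, b, m(b, b, h(cons(b, b)))), cons(e, e)))  →  cons(cons(e, h(m(cons(cons(e, a), b), b, b))), cons(m(a, b, m(b, b, h(cons(b, b)))), cons(e, e)))   [R2 at 1.2.1]
2. cons(cons(e, h(m(cons(cons(e, a), b), b, b))), cons(m(a, b, m(b, b, h(cons(b, b)))), cons(e, e)))  →  cons(cons(e, h(cons(cons(e, a), b))), cons(m(a, b, m(b, b, h(cons(b, b)))), cons(e, e)))   [R3 at 1.2.1]
3. cons(cons(e, h(cons(cons(e, a), b))), cons(m(a, b, m(b, b, h(cons(b, b)))), cons(e, e)))  →  cons(cons(e, cons(e, a)), cons(m(a, b, m(b, b, h(cons(b, b)))), cons(e, e)))   [R2 at 1.2]
4. cons(cons(e, cons(e, a)), cons(m(a, b, m(b, b, h(cons(b, b)))), cons(e, e)))  →  cons(cons(e, cons(e, a)), cons(m(a, b, m(b, b, b)), cons(e, e)))   [R2 at 2.1.3.3]
5. cons(cons(e, cons(e, a)), cons(m(a, b, m(b, b, b)), cons(e, e)))  →  cons(cons(e, cons(e, a)), cons(m(a, b, b), cons(e, e)))   [R3 at 2.1.3]
6. cons(cons(e, cons(e, a)), cons(m(a, b, b), cons(e, e)))  →  cons(cons(e, cons(e, a)), cons(a, cons(e, e)))   [R3 at 2.1]

Reduce t₂ = cons(cons(h(cons(e, h(cons(cons(cons(e, e), e), a)))), cons(q(cons(b, b)), a)), cons(a, cons(q(cons(b, b)), e))):
1. cons(cons(h(cons(e, h(cons(cons(cons(e, e), e), a)))), cons(q(cons(b, b)), a)), cons(a, cons(q(cons(b, b)), e)))  →  cons(cons(e, cons(q(cons(b, b)), a)), cons(a, cons(q(cons(b, b)), e)))   [R2 at 1.1]
2. cons(cons(e, cons(q(cons(b, b)), a)), cons(a, cons(q(cons(b, b)), e)))  →  cons(cons(e, cons(e, a)), cons(a, cons(q(cons(b, b)), e)))   [R1 at 1.2.1]
3. cons(cons(e, cons(e, a)), cons(a, cons(q(cons(b, b)), e)))  →  cons(cons(e, cons(e, a)), cons(a, cons(e, e)))   [R1 at 2.2.1]

yes — NF(t₁) = cons(cons(e, cons(e, a)), cons(a, cons(e, e))), NF(t₂) = cons(cons(e, cons(e, a)), cons(a, cons(e, e)))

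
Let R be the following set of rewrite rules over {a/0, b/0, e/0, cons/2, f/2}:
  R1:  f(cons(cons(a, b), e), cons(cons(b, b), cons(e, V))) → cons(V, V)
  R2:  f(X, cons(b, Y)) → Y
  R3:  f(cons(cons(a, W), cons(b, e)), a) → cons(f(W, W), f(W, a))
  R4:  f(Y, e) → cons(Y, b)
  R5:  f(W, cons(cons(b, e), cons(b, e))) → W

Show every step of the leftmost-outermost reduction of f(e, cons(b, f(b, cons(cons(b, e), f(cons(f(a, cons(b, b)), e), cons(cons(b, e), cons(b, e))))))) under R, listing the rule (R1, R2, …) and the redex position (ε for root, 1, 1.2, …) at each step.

1. f(e, cons(b, f(b, cons(cons(b, e), f(cons(f(a, cons(b, b)), e), cons(cons(b, e), cons(b, e)))))))  →  f(b, cons(cons(b, e), f(cons(f(a, cons(b, b)), e), cons(cons(b, e), cons(b, e)))))   [R2 at ε]
2. f(b, cons(cons(b, e), f(cons(f(a, cons(b, b)), e), cons(cons(b, e), cons(b, e)))))  →  f(b, cons(cons(b, e), cons(f(a, cons(b, b)), e)))   [R5 at 2.2]
3. f(b, cons(cons(b, e), cons(f(a, cons(b, b)), e)))  →  f(b, cons(cons(b, e), cons(b, e)))   [R2 at 2.2.1]
4. f(b, cons(cons(b, e), cons(b, e)))  →  b   [R5 at ε]

b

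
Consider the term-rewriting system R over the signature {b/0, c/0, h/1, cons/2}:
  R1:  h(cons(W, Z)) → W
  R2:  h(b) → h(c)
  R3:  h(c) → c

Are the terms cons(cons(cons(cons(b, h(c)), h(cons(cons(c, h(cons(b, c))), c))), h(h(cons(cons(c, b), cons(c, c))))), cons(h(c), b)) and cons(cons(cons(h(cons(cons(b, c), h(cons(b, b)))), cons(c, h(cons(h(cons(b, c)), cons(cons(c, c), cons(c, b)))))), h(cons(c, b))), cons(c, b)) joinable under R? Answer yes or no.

Reduce t₁ = cons(cons(cons(cons(b, h(c)), h(cons(cons(c, h(cons(b, c))), c))), h(h(cons(cons(c, b), cons(c, c))))), cons(h(c), b)):
1. cons(cons(cons(cons(b, h(c)), h(cons(cons(c, h(cons(b, c))), c))), h(h(cons(cons(c, b), cons(c, c))))), cons(h(c), b))  →  cons(cons(cons(cons(b, c), h(cons(cons(c, h(cons(b, c))), c))), h(h(cons(cons(c, b), cons(c, c))))), cons(h(c), b))   [R3 at 1.1.1.2]
2. cons(cons(cons(cons(b, c), h(cons(cons(c, h(cons(b, c))), c))), h(h(cons(cons(c, b), cons(c, c))))), cons(h(c), b))  →  cons(cons(cons(cons(b, c), cons(c, h(cons(b, c)))), h(h(cons(cons(c, b), cons(c, c))))), cons(h(c), b))   [R1 at 1.1.2]
3. cons(cons(cons(cons(b, c), cons(c, h(cons(b, c)))), h(h(cons(cons(c, b), cons(c, c))))), cons(h(c), b))  →  cons(cons(cons(cons(b, c), cons(c, b)), h(h(cons(cons(c, b), cons(c, c))))), cons(h(c), b))   [R1 at 1.1.2.2]
4. cons(cons(cons(cons(b, c), cons(c, b)), h(h(cons(cons(c, b), cons(c, c))))), cons(h(c), b))  →  cons(cons(cons(cons(b, c), cons(c, b)), h(cons(c, b))), cons(h(c), b))   [R1 at 1.2.1]
5. cons(cons(cons(cons(b, c), cons(c, b)), h(cons(c, b))), cons(h(c), b))  →  cons(cons(cons(cons(b, c), cons(c, b)), c), cons(h(c), b))   [R1 at 1.2]
6. cons(cons(cons(cons(b, c), cons(c, b)), c), cons(h(c), b))  →  cons(cons(cons(cons(b, c), cons(c, b)), c), cons(c, b))   [R3 at 2.1]

Reduce t₂ = cons(cons(cons(h(cons(cons(b, c), h(cons(b, b)))), cons(c, h(cons(h(cons(b, c)), cons(cons(c, c), cons(c, b)))))), h(cons(c, b))), cons(c, b)):
1. cons(cons(cons(h(cons(cons(b, c), h(cons(b, b)))), cons(c, h(cons(h(cons(b, c)), cons(cons(c, c), cons(c, b)))))), h(cons(c, b))), cons(c, b))  →  cons(cons(cons(cons(b, c), cons(c, h(cons(h(cons(b, c)), cons(cons(c, c), cons(c, b)))))), h(cons(c, b))), cons(c, b))   [R1 at 1.1.1]
2. cons(cons(cons(cons(b, c), cons(c, h(cons(h(cons(b, c)), cons(cons(c, c), cons(c, b)))))), h(cons(c, b))), cons(c, b))  →  cons(cons(cons(cons(b, c), cons(c, h(cons(b, c)))), h(cons(c, b))), cons(c, b))   [R1 at 1.1.2.2]
3. cons(cons(cons(cons(b, c), cons(c, h(cons(b, c)))), h(cons(c, b))), cons(c, b))  →  cons(cons(cons(cons(b, c), cons(c, b)), h(cons(c, b))), cons(c, b))   [R1 at 1.1.2.2]
4. cons(cons(cons(cons(b, c), cons(c, b)), h(cons(c, b))), cons(c, b))  →  cons(cons(cons(cons(b, c), cons(c, b)), c), cons(c, b))   [R1 at 1.2]

yes — NF(t₁) = cons(cons(cons(cons(b, c), cons(c, b)), c), cons(c, b)), NF(t₂) = cons(cons(cons(cons(b, c), cons(c, b)), c), cons(c, b))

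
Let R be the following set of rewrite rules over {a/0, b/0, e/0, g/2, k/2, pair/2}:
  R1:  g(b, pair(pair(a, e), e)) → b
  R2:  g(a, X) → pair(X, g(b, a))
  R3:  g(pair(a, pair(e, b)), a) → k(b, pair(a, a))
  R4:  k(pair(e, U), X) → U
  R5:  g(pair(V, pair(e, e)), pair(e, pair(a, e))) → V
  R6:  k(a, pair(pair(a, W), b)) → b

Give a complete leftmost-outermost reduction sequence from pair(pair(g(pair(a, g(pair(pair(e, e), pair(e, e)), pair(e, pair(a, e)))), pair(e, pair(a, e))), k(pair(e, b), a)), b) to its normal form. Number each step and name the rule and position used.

1. pair(pair(g(pair(a, g(pair(pair(e, e), pair(e, e)), pair(e, pair(a, e)))), pair(e, pair(a, e))), k(pair(e, b), a)), b)  →  pair(pair(g(pair(a, pair(e, e)), pair(e, pair(a, e))), k(pair(e, b), a)), b)   [R5 at 1.1.1.2]
2. pair(pair(g(pair(a, pair(e, e)), pair(e, pair(a, e))), k(pair(e, b), a)), b)  →  pair(pair(a, k(pair(e, b), a)), b)   [R5 at 1.1]
3. pair(pair(a, k(pair(e, b), a)), b)  →  pair(pair(a, b), b)   [R4 at 1.2]

pair(pair(a, b), b)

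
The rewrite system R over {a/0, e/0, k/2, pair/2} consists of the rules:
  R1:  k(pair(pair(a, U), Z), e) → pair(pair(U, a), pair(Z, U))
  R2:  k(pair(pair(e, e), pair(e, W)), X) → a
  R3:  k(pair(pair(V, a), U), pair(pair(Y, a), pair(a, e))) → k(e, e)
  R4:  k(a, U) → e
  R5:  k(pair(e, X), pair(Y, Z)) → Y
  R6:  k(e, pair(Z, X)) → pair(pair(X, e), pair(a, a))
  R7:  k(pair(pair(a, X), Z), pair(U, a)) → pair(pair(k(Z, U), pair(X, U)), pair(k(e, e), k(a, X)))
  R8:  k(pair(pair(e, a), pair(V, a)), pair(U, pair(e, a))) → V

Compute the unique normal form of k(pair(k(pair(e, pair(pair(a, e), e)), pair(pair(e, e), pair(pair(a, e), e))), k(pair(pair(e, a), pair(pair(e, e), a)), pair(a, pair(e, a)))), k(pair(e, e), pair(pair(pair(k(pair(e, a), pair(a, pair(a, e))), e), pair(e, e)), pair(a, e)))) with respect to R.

1. k(pair(k(pair(e, pair(pair(a, e), e)), pair(pair(e, e), pair(pair(a, e), e))), k(pair(pair(e, a), pair(pair(e, e), a)), pair(a, pair(e, a)))), k(pair(e, e), pair(pair(pair(k(pair(e, a), pair(a, pair(a, e))), e), pair(e, e)), pair(a, e))))  →  k(pair(pair(e, e), k(pair(pair(e, a), pair(pair(e, e), a)), pair(a, pair(e, a)))), k(pair(e, e), pair(pair(pair(k(pair(e, a), pair(a, pair(a, e))), e), pair(e, e)), pair(a, e))))   [R5 at 1.1]
2. k(pair(pair(e, e), k(pair(pair(e, a), pair(pair(e, e), a)), pair(a, pair(e, a)))), k(pair(e, e), pair(pair(pair(k(pair(e, a), pair(a, pair(a, e))), e), pair(e, e)), pair(a, e))))  →  k(pair(pair(e, e), pair(e, e)), k(pair(e, e), pair(pair(pair(k(pair(e, a), pair(a, pair(a, e))), e), pair(e, e)), pair(a, e))))   [R8 at 1.2]
3. k(pair(pair(e, e), pair(e, e)), k(pair(e, e), pair(pair(pair(k(pair(e, a), pair(a, pair(a, e))), e), pair(e, e)), pair(a, e))))  →  a   [R2 at ε]

a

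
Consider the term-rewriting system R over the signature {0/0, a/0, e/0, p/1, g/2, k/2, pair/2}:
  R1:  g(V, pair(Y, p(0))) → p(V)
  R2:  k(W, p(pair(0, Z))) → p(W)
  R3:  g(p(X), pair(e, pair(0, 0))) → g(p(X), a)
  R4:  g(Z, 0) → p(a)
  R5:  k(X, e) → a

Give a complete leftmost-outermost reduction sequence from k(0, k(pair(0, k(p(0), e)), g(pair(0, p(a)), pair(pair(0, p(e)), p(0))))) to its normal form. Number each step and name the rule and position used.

1. k(0, k(pair(0, k(p(0), e)), g(pair(0, p(a)), pair(pair(0, p(e)), p(0)))))  →  k(0, k(pair(0, a), g(pair(0, p(a)), pair(pair(0, p(e)), p(0)))))   [R5 at 2.1.2]
2. k(0, k(pair(0, a), g(pair(0, p(a)), pair(pair(0, p(e)), p(0)))))  →  k(0, k(pair(0, a), p(pair(0, p(a)))))   [R1 at 2.2]
3. k(0, k(pair(0, a), p(pair(0, p(a)))))  →  k(0, p(pair(0, a)))   [R2 at 2]
4. k(0, p(pair(0, a)))  →  p(0)   [R2 at ε]

p(0)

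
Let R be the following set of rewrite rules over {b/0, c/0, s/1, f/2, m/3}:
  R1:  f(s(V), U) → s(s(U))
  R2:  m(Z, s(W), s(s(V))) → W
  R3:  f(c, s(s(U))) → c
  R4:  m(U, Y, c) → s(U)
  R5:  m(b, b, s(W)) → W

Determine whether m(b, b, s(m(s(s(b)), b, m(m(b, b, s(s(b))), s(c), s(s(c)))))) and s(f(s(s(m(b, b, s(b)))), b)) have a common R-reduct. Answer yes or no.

Reduce t₁ = m(b, b, s(m(s(s(b)), b, m(m(b, b, s(s(b))), s(c), s(s(c)))))):
1. m(b, b, s(m(s(s(b)), b, m(m(b, b, s(s(b))), s(c), s(s(c))))))  →  m(s(s(b)), b, m(m(b, b, s(s(b))), s(c), s(s(c))))   [R5 at ε]
2. m(s(s(b)), b, m(m(b, b, s(s(b))), s(c), s(s(c))))  →  m(s(s(b)), b, c)   [R2 at 3]
3. m(s(s(b)), b, c)  →  s(s(s(b)))   [R4 at ε]

Reduce t₂ = s(f(s(s(m(b, b, s(b)))), b)):
1. s(f(s(s(m(b, b, s(b)))), b))  →  s(s(s(b)))   [R1 at 1]

yes — NF(t₁) = s(s(s(b))), NF(t₂) = s(s(s(b)))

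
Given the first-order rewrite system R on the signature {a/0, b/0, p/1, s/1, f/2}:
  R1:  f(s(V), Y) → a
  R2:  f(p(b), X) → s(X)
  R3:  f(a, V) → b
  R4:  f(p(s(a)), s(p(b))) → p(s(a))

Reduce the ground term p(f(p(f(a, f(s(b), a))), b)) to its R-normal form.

p(s(b))

1. p(f(p(f(a, f(s(b), a))), b))  →  p(f(p(b), b))   [R3 at 1.1.1]
2. p(f(p(b), b))  →  p(s(b))   [R2 at 1]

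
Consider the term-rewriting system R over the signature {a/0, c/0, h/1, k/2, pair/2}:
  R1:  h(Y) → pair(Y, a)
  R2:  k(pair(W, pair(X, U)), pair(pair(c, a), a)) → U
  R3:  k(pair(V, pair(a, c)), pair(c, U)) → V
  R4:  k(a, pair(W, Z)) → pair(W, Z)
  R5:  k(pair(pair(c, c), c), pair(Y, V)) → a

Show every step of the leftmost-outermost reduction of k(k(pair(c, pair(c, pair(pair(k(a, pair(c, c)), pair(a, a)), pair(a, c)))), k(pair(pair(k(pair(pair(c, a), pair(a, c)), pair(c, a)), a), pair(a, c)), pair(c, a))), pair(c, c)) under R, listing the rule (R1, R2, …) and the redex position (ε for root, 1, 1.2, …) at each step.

1. k(k(pair(c, pair(c, pair(pair(k(a, pair(c, c)), pair(a, a)), pair(a, c)))), k(pair(pair(k(pair(pair(c, a), pair(a, c)), pair(c, a)), a), pair(a, c)), pair(c, a))), pair(c, c))  →  k(k(pair(c, pair(c, pair(pair(pair(c, c), pair(a, a)), pair(a, c)))), k(pair(pair(k(pair(pair(c, a), pair(a, c)), pair(c, a)), a), pair(a, c)), pair(c, a))), pair(c, c))   [R4 at 1.1.2.2.1.1]
2. k(k(pair(c, pair(c, pair(pair(pair(c, c), pair(a, a)), pair(a, c)))), k(pair(pair(k(pair(pair(c, a), pair(a, c)), pair(c, a)), a), pair(a, c)), pair(c, a))), pair(c, c))  →  k(k(pair(c, pair(c, pair(pair(pair(c, c), pair(a, a)), pair(a, c)))), pair(k(pair(pair(c, a), pair(a, c)), pair(c, a)), a)), pair(c, c))   [R3 at 1.2]
3. k(k(pair(c, pair(c, pair(pair(pair(c, c), pair(a, a)), pair(a, c)))), pair(k(pair(pair(c, a), pair(a, c)), pair(c, a)), a)), pair(c, c))  →  k(k(pair(c, pair(c, pair(pair(pair(c, c), pair(a, a)), pair(a, c)))), pair(pair(c, a), a)), pair(c, c))   [R3 at 1.2.1]
4. k(k(pair(c, pair(c, pair(pair(pair(c, c), pair(a, a)), pair(a, c)))), pair(pair(c, a), a)), pair(c, c))  →  k(pair(pair(pair(c, c), pair(a, a)), pair(a, c)), pair(c, c))   [R2 at 1]
5. k(pair(pair(pair(c, c), pair(a, a)), pair(a, c)), pair(c, c))  →  pair(pair(c, c), pair(a, a))   [R3 at ε]

pair(pair(c, c), pair(a, a))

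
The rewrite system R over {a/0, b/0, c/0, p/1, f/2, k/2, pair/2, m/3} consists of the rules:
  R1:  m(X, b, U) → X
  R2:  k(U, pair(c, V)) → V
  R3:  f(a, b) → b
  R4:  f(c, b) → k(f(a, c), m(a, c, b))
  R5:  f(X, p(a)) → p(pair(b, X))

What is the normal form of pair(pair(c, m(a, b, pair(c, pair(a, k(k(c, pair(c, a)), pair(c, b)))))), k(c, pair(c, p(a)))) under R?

pair(pair(c, a), p(a))

1. pair(pair(c, m(a, b, pair(c, pair(a, k(k(c, pair(c, a)), pair(c, b)))))), k(c, pair(c, p(a))))  →  pair(pair(c, a), k(c, pair(c, p(a))))   [R1 at 1.2]
2. pair(pair(c, a), k(c, pair(c, p(a))))  →  pair(pair(c, a), p(a))   [R2 at 2]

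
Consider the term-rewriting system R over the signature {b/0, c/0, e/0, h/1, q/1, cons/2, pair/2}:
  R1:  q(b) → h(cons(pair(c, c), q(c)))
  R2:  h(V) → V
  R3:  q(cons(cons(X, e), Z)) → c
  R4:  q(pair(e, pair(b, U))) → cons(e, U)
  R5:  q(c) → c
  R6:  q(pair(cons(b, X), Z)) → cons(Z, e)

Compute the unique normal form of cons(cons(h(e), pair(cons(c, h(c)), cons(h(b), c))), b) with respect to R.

1. cons(cons(h(e), pair(cons(c, h(c)), cons(h(b), c))), b)  →  cons(cons(e, pair(cons(c, h(c)), cons(h(b), c))), b)   [R2 at 1.1]
2. cons(cons(e, pair(cons(c, h(c)), cons(h(b), c))), b)  →  cons(cons(e, pair(cons(c, c), cons(h(b), c))), b)   [R2 at 1.2.1.2]
3. cons(cons(e, pair(cons(c, c), cons(h(b), c))), b)  →  cons(cons(e, pair(cons(c, c), cons(b, c))), b)   [R2 at 1.2.2.1]

cons(cons(e, pair(cons(c, c), cons(b, c))), b)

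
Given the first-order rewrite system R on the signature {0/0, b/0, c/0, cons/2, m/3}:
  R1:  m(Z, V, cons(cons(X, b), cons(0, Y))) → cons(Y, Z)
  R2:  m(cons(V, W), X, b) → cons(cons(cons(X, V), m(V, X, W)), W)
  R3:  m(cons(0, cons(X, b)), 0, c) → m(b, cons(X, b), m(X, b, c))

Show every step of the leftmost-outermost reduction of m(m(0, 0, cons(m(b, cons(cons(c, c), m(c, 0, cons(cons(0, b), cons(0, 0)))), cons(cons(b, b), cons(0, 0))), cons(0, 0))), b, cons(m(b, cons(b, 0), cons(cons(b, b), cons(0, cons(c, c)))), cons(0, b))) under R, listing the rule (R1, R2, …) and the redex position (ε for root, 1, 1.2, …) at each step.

1. m(m(0, 0, cons(m(b, cons(cons(c, c), m(c, 0, cons(cons(0, b), cons(0, 0)))), cons(cons(b, b), cons(0, 0))), cons(0, 0))), b, cons(m(b, cons(b, 0), cons(cons(b, b), cons(0, cons(c, c)))), cons(0, b)))  →  m(m(0, 0, cons(cons(0, b), cons(0, 0))), b, cons(m(b, cons(b, 0), cons(cons(b, b), cons(0, cons(c, c)))), cons(0, b)))   [R1 at 1.3.1]
2. m(m(0, 0, cons(cons(0, b), cons(0, 0))), b, cons(m(b, cons(b, 0), cons(cons(b, b), cons(0, cons(c, c)))), cons(0, b)))  →  m(cons(0, 0), b, cons(m(b, cons(b, 0), cons(cons(b, b), cons(0, cons(c, c)))), cons(0, b)))   [R1 at 1]
3. m(cons(0, 0), b, cons(m(b, cons(b, 0), cons(cons(b, b), cons(0, cons(c, c)))), cons(0, b)))  →  m(cons(0, 0), b, cons(cons(cons(c, c), b), cons(0, b)))   [R1 at 3.1]
4. m(cons(0, 0), b, cons(cons(cons(c, c), b), cons(0, b)))  →  cons(b, cons(0, 0))   [R1 at ε]

cons(b, cons(0, 0))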